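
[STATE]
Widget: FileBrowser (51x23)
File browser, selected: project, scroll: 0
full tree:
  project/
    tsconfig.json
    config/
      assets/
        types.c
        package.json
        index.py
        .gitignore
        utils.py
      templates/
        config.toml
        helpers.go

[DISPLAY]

> [-] project/                                     
    tsconfig.json                                  
    [+] config/                                    
                                                   
                                                   
                                                   
                                                   
                                                   
                                                   
                                                   
                                                   
                                                   
                                                   
                                                   
                                                   
                                                   
                                                   
                                                   
                                                   
                                                   
                                                   
                                                   
                                                   


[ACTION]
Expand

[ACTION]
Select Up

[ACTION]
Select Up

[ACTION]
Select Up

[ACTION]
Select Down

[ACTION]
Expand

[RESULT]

  [-] project/                                     
  > tsconfig.json                                  
    [+] config/                                    
                                                   
                                                   
                                                   
                                                   
                                                   
                                                   
                                                   
                                                   
                                                   
                                                   
                                                   
                                                   
                                                   
                                                   
                                                   
                                                   
                                                   
                                                   
                                                   
                                                   


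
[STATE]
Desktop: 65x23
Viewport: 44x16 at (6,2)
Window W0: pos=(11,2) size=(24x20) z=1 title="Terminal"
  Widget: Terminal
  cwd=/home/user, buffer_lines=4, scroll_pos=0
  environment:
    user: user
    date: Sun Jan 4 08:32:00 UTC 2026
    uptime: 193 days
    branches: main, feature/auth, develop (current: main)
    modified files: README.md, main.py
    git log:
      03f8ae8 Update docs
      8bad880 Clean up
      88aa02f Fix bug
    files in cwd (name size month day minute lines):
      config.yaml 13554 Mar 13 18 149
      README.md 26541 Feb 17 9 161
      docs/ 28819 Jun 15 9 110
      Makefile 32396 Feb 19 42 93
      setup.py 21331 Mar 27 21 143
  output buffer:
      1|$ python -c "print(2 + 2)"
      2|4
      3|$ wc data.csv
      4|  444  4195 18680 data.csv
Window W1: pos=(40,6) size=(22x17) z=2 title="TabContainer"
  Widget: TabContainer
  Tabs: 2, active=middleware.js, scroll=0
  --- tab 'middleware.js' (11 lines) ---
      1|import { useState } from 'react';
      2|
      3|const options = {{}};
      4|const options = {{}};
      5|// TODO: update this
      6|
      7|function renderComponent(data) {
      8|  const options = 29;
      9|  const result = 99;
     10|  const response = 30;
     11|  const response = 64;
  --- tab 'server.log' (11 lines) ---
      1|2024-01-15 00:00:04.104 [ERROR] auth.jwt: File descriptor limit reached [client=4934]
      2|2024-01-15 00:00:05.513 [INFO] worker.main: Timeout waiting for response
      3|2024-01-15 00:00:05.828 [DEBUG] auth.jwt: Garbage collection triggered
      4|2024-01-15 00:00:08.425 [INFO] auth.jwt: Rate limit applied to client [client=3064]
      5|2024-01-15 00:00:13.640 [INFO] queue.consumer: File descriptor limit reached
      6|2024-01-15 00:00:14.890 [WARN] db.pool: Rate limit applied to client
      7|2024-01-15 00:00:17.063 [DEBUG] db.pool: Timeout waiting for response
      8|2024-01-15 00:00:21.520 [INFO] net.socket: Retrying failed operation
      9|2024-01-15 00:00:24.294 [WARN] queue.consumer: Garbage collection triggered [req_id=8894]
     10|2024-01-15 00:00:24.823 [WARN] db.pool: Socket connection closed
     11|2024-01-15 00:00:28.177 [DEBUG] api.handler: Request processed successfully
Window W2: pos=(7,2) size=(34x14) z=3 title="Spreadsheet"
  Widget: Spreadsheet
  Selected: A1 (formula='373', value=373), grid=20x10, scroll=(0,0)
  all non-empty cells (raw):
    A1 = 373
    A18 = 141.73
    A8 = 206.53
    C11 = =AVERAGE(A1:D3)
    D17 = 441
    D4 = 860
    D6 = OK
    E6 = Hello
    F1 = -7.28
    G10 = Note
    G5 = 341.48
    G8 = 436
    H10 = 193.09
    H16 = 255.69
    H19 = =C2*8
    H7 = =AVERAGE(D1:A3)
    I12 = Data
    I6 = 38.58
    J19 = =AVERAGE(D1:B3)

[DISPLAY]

 ┏━━━━━━━━━━━━━━━━━━━━━━━━━━━━━━━━┓         
 ┃ Spreadsheet                    ┃         
 ┠────────────────────────────────┨         
 ┃A1: 373                         ┃         
 ┃       A       B       C       D┃━━━━━━━━━
 ┃--------------------------------┃ TabConta
 ┃  1    [373]       0       0    ┃─────────
 ┃  2        0       0       0    ┃[middlewa
 ┃  3        0       0       0    ┃─────────
 ┃  4        0       0       0    ┃import { 
 ┃  5        0       0       0    ┃         
 ┃  6        0       0       0OK  ┃const opt
 ┃  7        0       0       0    ┃const opt
 ┗━━━━━━━━━━━━━━━━━━━━━━━━━━━━━━━━┛// TODO: 
     ┃                      ┃     ┃         
     ┃                      ┃     ┃function 


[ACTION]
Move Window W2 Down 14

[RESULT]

     ┏━━━━━━━━━━━━━━━━━━━━━━┓               
     ┃ Terminal             ┃               
     ┠──────────────────────┨               
     ┃$ python -c "print(2 +┃               
     ┃4                     ┃     ┏━━━━━━━━━
     ┃$ wc data.csv         ┃     ┃ TabConta
     ┃  444  4195 18680 data┃     ┠─────────
 ┏━━━━━━━━━━━━━━━━━━━━━━━━━━━━━━━━┓[middlewa
 ┃ Spreadsheet                    ┃─────────
 ┠────────────────────────────────┨import { 
 ┃A1: 373                         ┃         
 ┃       A       B       C       D┃const opt
 ┃--------------------------------┃const opt
 ┃  1    [373]       0       0    ┃// TODO: 
 ┃  2        0       0       0    ┃         
 ┃  3        0       0       0    ┃function 


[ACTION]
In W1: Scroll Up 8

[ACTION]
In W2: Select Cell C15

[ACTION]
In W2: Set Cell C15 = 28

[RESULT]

     ┏━━━━━━━━━━━━━━━━━━━━━━┓               
     ┃ Terminal             ┃               
     ┠──────────────────────┨               
     ┃$ python -c "print(2 +┃               
     ┃4                     ┃     ┏━━━━━━━━━
     ┃$ wc data.csv         ┃     ┃ TabConta
     ┃  444  4195 18680 data┃     ┠─────────
 ┏━━━━━━━━━━━━━━━━━━━━━━━━━━━━━━━━┓[middlewa
 ┃ Spreadsheet                    ┃─────────
 ┠────────────────────────────────┨import { 
 ┃C15: 28                         ┃         
 ┃       A       B       C       D┃const opt
 ┃--------------------------------┃const opt
 ┃  1      373       0       0    ┃// TODO: 
 ┃  2        0       0       0    ┃         
 ┃  3        0       0       0    ┃function 


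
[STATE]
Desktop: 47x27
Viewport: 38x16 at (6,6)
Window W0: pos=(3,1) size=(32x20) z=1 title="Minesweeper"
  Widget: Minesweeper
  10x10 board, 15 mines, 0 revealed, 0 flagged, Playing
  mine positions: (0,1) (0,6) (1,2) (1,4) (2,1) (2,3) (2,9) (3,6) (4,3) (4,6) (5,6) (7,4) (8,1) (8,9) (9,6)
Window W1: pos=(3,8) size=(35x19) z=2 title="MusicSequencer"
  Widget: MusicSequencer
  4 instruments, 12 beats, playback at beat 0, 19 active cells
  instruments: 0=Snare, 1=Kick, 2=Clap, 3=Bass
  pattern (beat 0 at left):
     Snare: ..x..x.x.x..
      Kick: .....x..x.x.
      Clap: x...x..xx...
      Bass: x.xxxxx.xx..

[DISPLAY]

■■■■■■■■                    ┃         
■■■■■■■■                    ┃         
━━━━━━━━━━━━━━━━━━━━━━━━━━━━━━━┓      
usicSequencer                  ┃      
───────────────────────────────┨      
    ▼12345678901               ┃      
nare··█··█·█·█··               ┃      
Kick·····█··█·█·               ┃      
Clap█···█··██···               ┃      
Bass█·█████·██··               ┃      
                               ┃      
                               ┃      
                               ┃      
                               ┃      
                               ┃      
                               ┃      


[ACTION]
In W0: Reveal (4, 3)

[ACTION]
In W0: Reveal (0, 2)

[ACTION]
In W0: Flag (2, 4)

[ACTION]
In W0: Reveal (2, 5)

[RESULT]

■✹■■■■■✹                    ┃         
■■■■✹■■■                    ┃         
━━━━━━━━━━━━━━━━━━━━━━━━━━━━━━━┓      
usicSequencer                  ┃      
───────────────────────────────┨      
    ▼12345678901               ┃      
nare··█··█·█·█··               ┃      
Kick·····█··█·█·               ┃      
Clap█···█··██···               ┃      
Bass█·█████·██··               ┃      
                               ┃      
                               ┃      
                               ┃      
                               ┃      
                               ┃      
                               ┃      


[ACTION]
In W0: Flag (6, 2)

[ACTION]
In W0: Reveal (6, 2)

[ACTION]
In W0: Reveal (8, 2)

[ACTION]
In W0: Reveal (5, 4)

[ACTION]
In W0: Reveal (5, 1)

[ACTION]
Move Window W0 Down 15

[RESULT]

                                      
━━━━━━━━━━━━━━━━━━━━━━━━━━━━┓         
━━━━━━━━━━━━━━━━━━━━━━━━━━━━━━━┓      
usicSequencer                  ┃      
───────────────────────────────┨      
    ▼12345678901               ┃      
nare··█··█·█·█··               ┃      
Kick·····█··█·█·               ┃      
Clap█···█··██···               ┃      
Bass█·█████·██··               ┃      
                               ┃      
                               ┃      
                               ┃      
                               ┃      
                               ┃      
                               ┃      


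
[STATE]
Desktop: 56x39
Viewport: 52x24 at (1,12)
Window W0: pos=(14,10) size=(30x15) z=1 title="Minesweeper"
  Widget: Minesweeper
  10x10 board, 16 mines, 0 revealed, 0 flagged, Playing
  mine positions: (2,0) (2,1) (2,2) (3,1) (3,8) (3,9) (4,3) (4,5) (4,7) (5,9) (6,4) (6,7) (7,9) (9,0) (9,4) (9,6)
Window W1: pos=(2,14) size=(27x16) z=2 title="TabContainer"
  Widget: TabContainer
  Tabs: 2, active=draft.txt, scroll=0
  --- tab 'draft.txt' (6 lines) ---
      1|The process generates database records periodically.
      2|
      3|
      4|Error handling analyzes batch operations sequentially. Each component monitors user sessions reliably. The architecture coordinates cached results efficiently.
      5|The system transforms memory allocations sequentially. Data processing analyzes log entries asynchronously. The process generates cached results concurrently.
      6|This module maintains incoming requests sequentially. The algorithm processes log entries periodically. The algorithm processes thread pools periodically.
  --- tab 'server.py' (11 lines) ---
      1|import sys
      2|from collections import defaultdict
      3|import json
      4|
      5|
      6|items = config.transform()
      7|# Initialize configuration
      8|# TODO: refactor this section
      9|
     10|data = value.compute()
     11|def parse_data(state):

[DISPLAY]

             ┠────────────────────────────┨         
             ┃■■■■■■■■■■                  ┃         
 ┏━━━━━━━━━━━━━━━━━━━━━━━━━┓              ┃         
 ┃ TabContainer            ┃              ┃         
 ┠─────────────────────────┨              ┃         
 ┃[draft.txt]│ server.py   ┃              ┃         
 ┃─────────────────────────┃              ┃         
 ┃The process generates dat┃              ┃         
 ┃                         ┃              ┃         
 ┃                         ┃              ┃         
 ┃Error handling analyzes b┃              ┃         
 ┃The system transforms mem┃              ┃         
 ┃This module maintains inc┃━━━━━━━━━━━━━━┛         
 ┃                         ┃                        
 ┃                         ┃                        
 ┃                         ┃                        
 ┃                         ┃                        
 ┗━━━━━━━━━━━━━━━━━━━━━━━━━┛                        
                                                    
                                                    
                                                    
                                                    
                                                    
                                                    


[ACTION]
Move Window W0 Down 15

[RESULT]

                                                    
                                                    
 ┏━━━━━━━━━━━━━━━━━━━━━━━━━┓                        
 ┃ TabContainer            ┃                        
 ┠─────────────────────────┨                        
 ┃[draft.txt]│ server.py   ┃                        
 ┃─────────────────────────┃                        
 ┃The process generates dat┃                        
 ┃                         ┃                        
 ┃                         ┃                        
 ┃Error handling analyzes b┃                        
 ┃The system transforms mem┃                        
 ┃This module maintains inc┃━━━━━━━━━━━━━━┓         
 ┃                         ┃              ┃         
 ┃                         ┃──────────────┨         
 ┃                         ┃              ┃         
 ┃                         ┃              ┃         
 ┗━━━━━━━━━━━━━━━━━━━━━━━━━┛              ┃         
             ┃■■■■■■■■■■                  ┃         
             ┃■■■■■■■■■■                  ┃         
             ┃■■■■■■■■■■                  ┃         
             ┃■■■■■■■■■■                  ┃         
             ┃■■■■■■■■■■                  ┃         
             ┃■■■■■■■■■■                  ┃         


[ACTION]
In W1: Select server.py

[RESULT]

                                                    
                                                    
 ┏━━━━━━━━━━━━━━━━━━━━━━━━━┓                        
 ┃ TabContainer            ┃                        
 ┠─────────────────────────┨                        
 ┃ draft.txt │[server.py]  ┃                        
 ┃─────────────────────────┃                        
 ┃import sys               ┃                        
 ┃from collections import d┃                        
 ┃import json              ┃                        
 ┃                         ┃                        
 ┃                         ┃                        
 ┃items = config.transform(┃━━━━━━━━━━━━━━┓         
 ┃# Initialize configuratio┃              ┃         
 ┃# TODO: refactor this sec┃──────────────┨         
 ┃                         ┃              ┃         
 ┃data = value.compute()   ┃              ┃         
 ┗━━━━━━━━━━━━━━━━━━━━━━━━━┛              ┃         
             ┃■■■■■■■■■■                  ┃         
             ┃■■■■■■■■■■                  ┃         
             ┃■■■■■■■■■■                  ┃         
             ┃■■■■■■■■■■                  ┃         
             ┃■■■■■■■■■■                  ┃         
             ┃■■■■■■■■■■                  ┃         


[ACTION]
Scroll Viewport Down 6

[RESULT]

 ┃ TabContainer            ┃                        
 ┠─────────────────────────┨                        
 ┃ draft.txt │[server.py]  ┃                        
 ┃─────────────────────────┃                        
 ┃import sys               ┃                        
 ┃from collections import d┃                        
 ┃import json              ┃                        
 ┃                         ┃                        
 ┃                         ┃                        
 ┃items = config.transform(┃━━━━━━━━━━━━━━┓         
 ┃# Initialize configuratio┃              ┃         
 ┃# TODO: refactor this sec┃──────────────┨         
 ┃                         ┃              ┃         
 ┃data = value.compute()   ┃              ┃         
 ┗━━━━━━━━━━━━━━━━━━━━━━━━━┛              ┃         
             ┃■■■■■■■■■■                  ┃         
             ┃■■■■■■■■■■                  ┃         
             ┃■■■■■■■■■■                  ┃         
             ┃■■■■■■■■■■                  ┃         
             ┃■■■■■■■■■■                  ┃         
             ┃■■■■■■■■■■                  ┃         
             ┃■■■■■■■■■■                  ┃         
             ┃                            ┃         
             ┗━━━━━━━━━━━━━━━━━━━━━━━━━━━━┛         


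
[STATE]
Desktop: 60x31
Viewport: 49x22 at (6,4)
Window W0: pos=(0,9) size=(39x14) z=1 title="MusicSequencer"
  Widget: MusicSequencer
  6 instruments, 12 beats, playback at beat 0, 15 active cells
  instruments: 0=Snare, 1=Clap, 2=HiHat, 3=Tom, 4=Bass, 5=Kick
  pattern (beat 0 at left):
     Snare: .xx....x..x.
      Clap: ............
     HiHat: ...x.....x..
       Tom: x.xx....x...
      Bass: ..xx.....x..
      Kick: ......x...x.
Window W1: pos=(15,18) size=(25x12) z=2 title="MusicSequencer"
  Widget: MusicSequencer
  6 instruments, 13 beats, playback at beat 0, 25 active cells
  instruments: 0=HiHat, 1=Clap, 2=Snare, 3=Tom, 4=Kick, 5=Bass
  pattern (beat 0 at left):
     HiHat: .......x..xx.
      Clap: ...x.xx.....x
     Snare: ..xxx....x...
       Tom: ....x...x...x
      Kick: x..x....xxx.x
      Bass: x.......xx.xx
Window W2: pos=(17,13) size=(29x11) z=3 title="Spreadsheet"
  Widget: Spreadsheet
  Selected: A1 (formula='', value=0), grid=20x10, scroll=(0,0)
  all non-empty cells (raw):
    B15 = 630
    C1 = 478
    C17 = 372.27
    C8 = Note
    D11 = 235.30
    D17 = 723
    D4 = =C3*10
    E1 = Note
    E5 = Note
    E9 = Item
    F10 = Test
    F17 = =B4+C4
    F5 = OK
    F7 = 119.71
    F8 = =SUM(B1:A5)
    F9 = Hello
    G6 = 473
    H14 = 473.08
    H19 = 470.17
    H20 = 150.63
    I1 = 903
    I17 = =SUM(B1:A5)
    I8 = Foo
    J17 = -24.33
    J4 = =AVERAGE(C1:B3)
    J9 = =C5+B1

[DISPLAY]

                                                 
                                                 
                                                 
                                                 
                                                 
━━━━━━━━━━━━━━━━━━━━━━━━━━━━━━━━┓                
cSequencer                      ┃                
────────────────────────────────┨                
 ▼12345678901                   ┃                
e·██····█··┏━━━━━━━━━━━━━━━━━━━━━━━━━━━┓         
p··········┃ Spreadsheet               ┃         
t···█·····█┠───────────────────────────┨         
m█·██····█·┃A1:                        ┃         
s··██·····█┃       A       B       C   ┃         
k······█·┏━┃---------------------------┃         
         ┃ ┃  1      [0]       0     47┃         
         ┠─┃  2        0       0       ┃         
         ┃ ┃  3        0       0       ┃         
━━━━━━━━━┃ ┃  4        0       0       ┃         
         ┃ ┗━━━━━━━━━━━━━━━━━━━━━━━━━━━┛         
         ┃ Snare··███····█···    ┃               
         ┃   Tom····█···█···█    ┃               


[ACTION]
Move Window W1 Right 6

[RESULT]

                                                 
                                                 
                                                 
                                                 
                                                 
━━━━━━━━━━━━━━━━━━━━━━━━━━━━━━━━┓                
cSequencer                      ┃                
────────────────────────────────┨                
 ▼12345678901                   ┃                
e·██····█··┏━━━━━━━━━━━━━━━━━━━━━━━━━━━┓         
p··········┃ Spreadsheet               ┃         
t···█·····█┠───────────────────────────┨         
m█·██····█·┃A1:                        ┃         
s··██·····█┃       A       B       C   ┃         
k······█···┃---------------------------┃         
           ┃  1      [0]       0     47┃         
           ┃  2        0       0       ┃         
           ┃  3        0       0       ┃         
━━━━━━━━━━━┃  4        0       0       ┃         
           ┗━━━━━━━━━━━━━━━━━━━━━━━━━━━┛         
               ┃ Snare··███····█···    ┃         
               ┃   Tom····█···█···█    ┃         


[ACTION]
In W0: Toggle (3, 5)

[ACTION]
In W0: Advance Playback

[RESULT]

                                                 
                                                 
                                                 
                                                 
                                                 
━━━━━━━━━━━━━━━━━━━━━━━━━━━━━━━━┓                
cSequencer                      ┃                
────────────────────────────────┨                
 0▼2345678901                   ┃                
e·██····█··┏━━━━━━━━━━━━━━━━━━━━━━━━━━━┓         
p··········┃ Spreadsheet               ┃         
t···█·····█┠───────────────────────────┨         
m█·██·█··█·┃A1:                        ┃         
s··██·····█┃       A       B       C   ┃         
k······█···┃---------------------------┃         
           ┃  1      [0]       0     47┃         
           ┃  2        0       0       ┃         
           ┃  3        0       0       ┃         
━━━━━━━━━━━┃  4        0       0       ┃         
           ┗━━━━━━━━━━━━━━━━━━━━━━━━━━━┛         
               ┃ Snare··███····█···    ┃         
               ┃   Tom····█···█···█    ┃         


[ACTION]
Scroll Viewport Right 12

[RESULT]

                                                 
                                                 
                                                 
                                                 
                                                 
━━━━━━━━━━━━━━━━━━━━━━━━━━━┓                     
encer                      ┃                     
───────────────────────────┨                     
45678901                   ┃                     
···█··┏━━━━━━━━━━━━━━━━━━━━━━━━━━━┓              
······┃ Spreadsheet               ┃              
·····█┠───────────────────────────┨              
·█··█·┃A1:                        ┃              
·····█┃       A       B       C   ┃              
··█···┃---------------------------┃              
      ┃  1      [0]       0     47┃              
      ┃  2        0       0       ┃              
      ┃  3        0       0       ┃              
━━━━━━┃  4        0       0       ┃              
      ┗━━━━━━━━━━━━━━━━━━━━━━━━━━━┛              
          ┃ Snare··███····█···    ┃              
          ┃   Tom····█···█···█    ┃              


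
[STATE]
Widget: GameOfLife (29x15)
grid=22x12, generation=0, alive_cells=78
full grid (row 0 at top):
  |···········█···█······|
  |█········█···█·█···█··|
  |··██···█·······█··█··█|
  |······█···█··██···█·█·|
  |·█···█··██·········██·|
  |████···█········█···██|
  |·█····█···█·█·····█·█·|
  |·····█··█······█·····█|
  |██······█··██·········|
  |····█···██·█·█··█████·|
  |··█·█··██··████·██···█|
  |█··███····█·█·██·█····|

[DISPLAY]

Gen: 0                       
···········█···█······       
█········█···█·█···█··       
··██···█·······█··█··█       
······█···█··██···█·█·       
·█···█··██·········██·       
████···█········█···██       
·█····█···█·█·····█·█·       
·····█··█······█·····█       
██······█··██·········       
····█···██·█·█··█████·       
··█·█··██··████·██···█       
█··███····█·█·██·█····       
                             
                             


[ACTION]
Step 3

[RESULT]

Gen: 3                       
···············██·····       
··············█··█····       
·······██·····█··█··██       
██····████·····██··█··       
██···██··██········█··       
·········██········██·       
········██············       
█·█·····██··██········       
█·█·····█····█·███····       
···█····██···█████··██       
···█·····██·····█·····       
···█··················       
                             
                             


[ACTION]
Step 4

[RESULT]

Gen: 7                       
···············█·█····       
··············█···█···       
··············█·······       
██···██···········█···       
██···██········██·█···       
····················█·       
·············█····██··       
········█···███·······       
········█····██·······       
·█·█······█···········       
··██····███···········       
··██····██············       
                             
                             


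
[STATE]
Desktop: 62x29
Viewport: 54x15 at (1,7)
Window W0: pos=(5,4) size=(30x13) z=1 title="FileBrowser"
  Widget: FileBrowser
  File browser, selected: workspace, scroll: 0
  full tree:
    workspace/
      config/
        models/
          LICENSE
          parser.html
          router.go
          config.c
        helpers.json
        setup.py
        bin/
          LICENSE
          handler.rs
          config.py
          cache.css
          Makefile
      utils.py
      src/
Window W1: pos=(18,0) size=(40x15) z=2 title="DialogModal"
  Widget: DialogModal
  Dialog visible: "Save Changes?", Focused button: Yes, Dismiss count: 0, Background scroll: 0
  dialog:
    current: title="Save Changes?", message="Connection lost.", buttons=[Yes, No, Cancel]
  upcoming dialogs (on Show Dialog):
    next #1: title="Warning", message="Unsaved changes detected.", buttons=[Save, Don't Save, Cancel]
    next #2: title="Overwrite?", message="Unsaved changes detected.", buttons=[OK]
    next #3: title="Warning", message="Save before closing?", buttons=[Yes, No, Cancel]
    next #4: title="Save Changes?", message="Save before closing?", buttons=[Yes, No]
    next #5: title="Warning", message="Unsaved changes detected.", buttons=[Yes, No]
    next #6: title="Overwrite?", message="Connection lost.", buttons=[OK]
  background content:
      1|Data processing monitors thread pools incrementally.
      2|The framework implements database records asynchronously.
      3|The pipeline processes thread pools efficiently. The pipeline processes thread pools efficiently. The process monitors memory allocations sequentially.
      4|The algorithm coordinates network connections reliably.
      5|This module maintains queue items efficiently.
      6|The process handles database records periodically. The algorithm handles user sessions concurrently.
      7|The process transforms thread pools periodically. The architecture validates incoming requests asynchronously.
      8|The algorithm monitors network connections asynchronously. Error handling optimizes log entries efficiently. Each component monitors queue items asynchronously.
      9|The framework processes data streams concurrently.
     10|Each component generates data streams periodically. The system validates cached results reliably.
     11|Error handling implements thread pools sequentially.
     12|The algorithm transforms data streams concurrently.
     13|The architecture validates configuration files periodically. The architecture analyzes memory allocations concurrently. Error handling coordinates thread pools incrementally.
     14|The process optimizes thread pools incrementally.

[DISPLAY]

    ┃> [-] worksp┃This mo│    Save Changes?    │ems ef
    ┃    [+] conf┃The pro│   Connection lost.  │ecords
    ┃    utils.py┃The pro│ [Yes]  No   Cancel  │pools 
    ┃    [+] src/┃The alg└─────────────────────┘ conne
    ┃            ┃The framework processes data streams
    ┃            ┃Each component generates data stream
    ┃            ┃Error handling implements thread poo
    ┃            ┗━━━━━━━━━━━━━━━━━━━━━━━━━━━━━━━━━━━━
    ┃                            ┃                    
    ┗━━━━━━━━━━━━━━━━━━━━━━━━━━━━┛                    
                                                      
                                                      
                                                      
                                                      
                                                      


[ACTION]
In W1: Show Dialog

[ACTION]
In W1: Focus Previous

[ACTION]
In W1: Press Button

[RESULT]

    ┃> [-] worksp┃This module maintains queue items ef
    ┃    [+] conf┃The process handles database records
    ┃    utils.py┃The process transforms thread pools 
    ┃    [+] src/┃The algorithm monitors network conne
    ┃            ┃The framework processes data streams
    ┃            ┃Each component generates data stream
    ┃            ┃Error handling implements thread poo
    ┃            ┗━━━━━━━━━━━━━━━━━━━━━━━━━━━━━━━━━━━━
    ┃                            ┃                    
    ┗━━━━━━━━━━━━━━━━━━━━━━━━━━━━┛                    
                                                      
                                                      
                                                      
                                                      
                                                      


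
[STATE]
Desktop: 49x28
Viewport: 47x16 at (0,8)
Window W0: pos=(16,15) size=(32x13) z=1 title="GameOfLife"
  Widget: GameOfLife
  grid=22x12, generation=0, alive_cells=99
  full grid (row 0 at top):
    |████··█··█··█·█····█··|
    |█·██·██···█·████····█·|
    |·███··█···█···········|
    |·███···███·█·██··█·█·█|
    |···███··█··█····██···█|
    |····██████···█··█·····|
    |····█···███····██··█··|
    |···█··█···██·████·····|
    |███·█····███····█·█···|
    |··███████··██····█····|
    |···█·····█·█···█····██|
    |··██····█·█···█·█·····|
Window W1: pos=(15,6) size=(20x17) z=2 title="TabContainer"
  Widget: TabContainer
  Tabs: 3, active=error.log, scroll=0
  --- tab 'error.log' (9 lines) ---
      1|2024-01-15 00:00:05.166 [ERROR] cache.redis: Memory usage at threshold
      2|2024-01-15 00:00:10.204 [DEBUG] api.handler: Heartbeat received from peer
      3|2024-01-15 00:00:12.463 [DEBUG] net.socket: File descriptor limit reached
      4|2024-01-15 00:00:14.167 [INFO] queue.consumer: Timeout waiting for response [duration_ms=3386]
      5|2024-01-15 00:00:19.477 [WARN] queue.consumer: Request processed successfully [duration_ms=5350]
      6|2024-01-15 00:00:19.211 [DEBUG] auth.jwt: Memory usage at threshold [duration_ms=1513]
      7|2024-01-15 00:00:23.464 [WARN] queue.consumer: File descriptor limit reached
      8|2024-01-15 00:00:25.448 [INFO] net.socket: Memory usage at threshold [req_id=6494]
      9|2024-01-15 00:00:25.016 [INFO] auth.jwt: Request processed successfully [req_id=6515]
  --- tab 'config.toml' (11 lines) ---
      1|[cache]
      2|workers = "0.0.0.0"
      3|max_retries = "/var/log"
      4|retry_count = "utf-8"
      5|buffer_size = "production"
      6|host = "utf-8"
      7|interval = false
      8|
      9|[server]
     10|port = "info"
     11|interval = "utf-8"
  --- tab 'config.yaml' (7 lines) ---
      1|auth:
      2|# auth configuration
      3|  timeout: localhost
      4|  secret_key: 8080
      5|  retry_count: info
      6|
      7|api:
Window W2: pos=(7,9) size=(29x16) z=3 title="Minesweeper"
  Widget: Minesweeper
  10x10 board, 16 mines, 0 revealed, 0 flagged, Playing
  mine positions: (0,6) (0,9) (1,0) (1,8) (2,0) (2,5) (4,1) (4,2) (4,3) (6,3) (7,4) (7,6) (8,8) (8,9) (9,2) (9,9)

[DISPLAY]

               ┠──────────────────┨            
       ┏━━━━━━━━━━━━━━━━━━━━━━━━━━━┓           
       ┃ Minesweeper               ┃           
       ┠───────────────────────────┨           
       ┃■■■■■■■■■■                 ┃           
       ┃■■■■■■■■■■                 ┃           
       ┃■■■■■■■■■■                 ┃           
       ┃■■■■■■■■■■                 ┃━━━━━━━━━━━
       ┃■■■■■■■■■■                 ┃           
       ┃■■■■■■■■■■                 ┃───────────
       ┃■■■■■■■■■■                 ┃           
       ┃■■■■■■■■■■                 ┃···        
       ┃■■■■■■■■■■                 ┃█·█        
       ┃■■■■■■■■■■                 ┃··█        
       ┃                           ┃···        
       ┃                           ┃█··        


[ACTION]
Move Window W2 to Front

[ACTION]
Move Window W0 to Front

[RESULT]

               ┠──────────────────┨            
       ┏━━━━━━━━━━━━━━━━━━━━━━━━━━━┓           
       ┃ Minesweeper               ┃           
       ┠───────────────────────────┨           
       ┃■■■■■■■■■■                 ┃           
       ┃■■■■■■■■■■                 ┃           
       ┃■■■■■■■■■■                 ┃           
       ┃■■■■■■■■┏━━━━━━━━━━━━━━━━━━━━━━━━━━━━━━
       ┃■■■■■■■■┃ GameOfLife                   
       ┃■■■■■■■■┠──────────────────────────────
       ┃■■■■■■■■┃Gen: 0                        
       ┃■■■■■■■■┃·███··█···█···········        
       ┃■■■■■■■■┃·███···███·█·██··█·█·█        
       ┃■■■■■■■■┃···███··█··█····██···█        
       ┃        ┃····██████···█··█·····        
       ┃        ┃····█···███····██··█··        


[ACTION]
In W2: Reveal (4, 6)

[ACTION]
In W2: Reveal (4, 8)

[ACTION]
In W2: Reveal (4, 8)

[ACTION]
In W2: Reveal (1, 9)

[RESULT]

               ┠──────────────────┨            
       ┏━━━━━━━━━━━━━━━━━━━━━━━━━━━┓           
       ┃ Minesweeper               ┃           
       ┠───────────────────────────┨           
       ┃■■■■■■■■■■                 ┃           
       ┃■■■■■■■■■2                 ┃           
       ┃■■■■■■1111                 ┃           
       ┃■■■■211 ┏━━━━━━━━━━━━━━━━━━━━━━━━━━━━━━
       ┃■■■■1   ┃ GameOfLife                   
       ┃■■■■2   ┠──────────────────────────────
       ┃■■■■2211┃Gen: 0                        
       ┃■■■■■■■2┃·███··█···█···········        
       ┃■■■■■■■■┃·███···███·█·██··█·█·█        
       ┃■■■■■■■■┃···███··█··█····██···█        
       ┃        ┃····██████···█··█·····        
       ┃        ┃····█···███····██··█··        
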